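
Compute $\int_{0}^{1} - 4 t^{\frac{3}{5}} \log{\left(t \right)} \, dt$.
$\frac{25}{16}$

Consider the simpler parametrised integral
$$J(a) = \int_{0}^{1} - 4 t^{a} \, dt = - \frac{4}{a + 1}.$$

Differentiating under the integral sign brings down a factor of $\ln t$:
$$\frac{dJ}{da} = \int_{0}^{1} - 4 t^{a} \log{\left(t \right)} \, dt = \frac{4}{\left(a + 1\right)^{2}}.$$

The integral on the left is $I$, so $I = \frac{4}{\left(a + 1\right)^{2}}$.

Setting $a = \frac{3}{5}$:
$$I = \frac{25}{16}.$$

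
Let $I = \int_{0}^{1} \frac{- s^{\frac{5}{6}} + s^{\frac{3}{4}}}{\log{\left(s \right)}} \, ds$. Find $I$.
$\log{\left(\frac{21}{22} \right)}$

Introduce a parameter $a$ in the exponent: let $I(a) = \int_{0}^{1} \frac{- s^{\frac{5}{6}} + s^{a}}{\log{\left(s \right)}} \, ds$.

Since $\dfrac{\partial}{\partial a}\,s^{a} = s^{a} \ln s$, the $\ln s$ in the denominator cancels and
$$\frac{dI}{da} = \int_{0}^{1} s^{a} \, ds = \left[\frac{s^{a+1}}{a+1}\right]_0^1 = \frac{1}{a + 1}.$$

Integrating with respect to $a$ gives $I(a) = \log{\left(\frac{6 a}{11} + \frac{6}{11} \right)} + C$.

At $a = \frac{5}{6}$ the integrand is identically $0$, so $I(\frac{5}{6}) = 0$. The closed form gives $0$, hence $C = 0$.

Setting $a = \frac{3}{4}$:
$$I = \log{\left(\frac{21}{22} \right)}.$$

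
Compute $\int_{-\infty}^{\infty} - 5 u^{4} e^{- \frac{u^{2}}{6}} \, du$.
$- 135 \sqrt{6} \sqrt{\pi}$

Start from the elementary integral
$$J(a) = \int_{-\infty}^{\infty} - 5 e^{- a u^{2}} \, du = - \frac{5 \sqrt{\pi}}{\sqrt{a}}.$$

Differentiating under the integral sign brings down a factor of $(-u^2)$:
$$\frac{dJ}{da} = \int_{-\infty}^{\infty} 5 u^{2} e^{- a u^{2}} \, du = \frac{5 \sqrt{\pi}}{2 a^{\frac{3}{2}}}.$$

Repeating twice in total — each differentiation brings down another $(-u^2)$ — gives
$$\frac{d^{2}J}{da^{2}} = \int_{-\infty}^{\infty} - 5 u^{4} e^{- a u^{2}} \, du = - \frac{15 \sqrt{\pi}}{4 a^{\frac{5}{2}}},$$
and the integrand here is exactly the target integrand, so $I = - \frac{15 \sqrt{\pi}}{4 a^{\frac{5}{2}}}$.

Setting $a = \frac{1}{6}$:
$$I = - 135 \sqrt{6} \sqrt{\pi}.$$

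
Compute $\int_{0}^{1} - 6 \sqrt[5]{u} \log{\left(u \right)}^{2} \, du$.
$- \frac{125}{18}$

Begin with the known integral
$$J(a) = \int_{0}^{1} - 6 u^{a} \, du = - \frac{6}{a + 1}.$$

Differentiating under the integral sign brings down a factor of $\ln u$:
$$\frac{dJ}{da} = \int_{0}^{1} - 6 u^{a} \log{\left(u \right)} \, du = \frac{6}{\left(a + 1\right)^{2}}.$$

Repeating twice in total — each differentiation brings down another $\ln u$ — gives
$$\frac{d^{2}J}{da^{2}} = \int_{0}^{1} - 6 u^{a} \log{\left(u \right)}^{2} \, du = - \frac{12}{\left(a + 1\right)^{3}},$$
and the integrand here is exactly the target integrand, so $I = - \frac{12}{\left(a + 1\right)^{3}}$.

Setting $a = \frac{1}{5}$:
$$I = - \frac{125}{18}.$$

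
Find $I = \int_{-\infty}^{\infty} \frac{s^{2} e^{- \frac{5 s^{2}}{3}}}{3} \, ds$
$\frac{\sqrt{15} \sqrt{\pi}}{50}$

Begin with the known integral
$$J(a) = \int_{-\infty}^{\infty} \frac{e^{- a s^{2}}}{3} \, ds = \frac{\sqrt{\pi}}{3 \sqrt{a}}.$$

Differentiating under the integral sign brings down a factor of $(-s^2)$:
$$\frac{dJ}{da} = \int_{-\infty}^{\infty} - \frac{s^{2} e^{- a s^{2}}}{3} \, ds = - \frac{\sqrt{\pi}}{6 a^{\frac{3}{2}}}.$$

The integral on the left is $-I$, so $I = \frac{\sqrt{\pi}}{6 a^{\frac{3}{2}}}$.

Setting $a = \frac{5}{3}$:
$$I = \frac{\sqrt{15} \sqrt{\pi}}{50}.$$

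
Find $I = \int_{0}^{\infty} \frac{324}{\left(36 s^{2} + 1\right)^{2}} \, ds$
$\frac{27 \pi}{2}$

Start from the standard arctangent integral
$$J(a) = \int_{0}^{\infty} \frac{1}{4 \left(a^{2} + s^{2}\right)} \, ds = \frac{\pi}{8 a}.$$

Differentiating under the integral sign with respect to $a$,
$$\frac{dJ}{da} = \int_{0}^{\infty} - \frac{a}{2 \left(a^{2} + s^{2}\right)^{2}} \, ds = - \frac{\pi}{8 a^{2}},$$
so $\int_{0}^{\infty} \frac{1}{4 \left(a^{2} + s^{2}\right)^{2}} \, ds = \frac{\pi}{16 a^{3}}$.

Setting $a = \frac{1}{6}$:
$$I = \frac{27 \pi}{2}.$$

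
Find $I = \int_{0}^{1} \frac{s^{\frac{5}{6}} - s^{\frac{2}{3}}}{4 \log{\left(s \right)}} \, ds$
$- \frac{\log{\left(10 \right)}}{4} + \frac{\log{\left(11 \right)}}{4}$

Introduce a parameter $a$ in the exponent: let $I(a) = \int_{0}^{1} \frac{- s^{\frac{2}{3}} + s^{a}}{4 \log{\left(s \right)}} \, ds$.

Since $\dfrac{\partial}{\partial a}\,s^{a} = s^{a} \ln s$, the $\ln s$ in the denominator cancels and
$$\frac{dI}{da} = \int_{0}^{1} \frac{1}{4} s^{a} \, ds = \frac{1}{4} \left[\frac{s^{a+1}}{a+1}\right]_0^1 = \frac{1}{4 \left(a + 1\right)}.$$

Integrating with respect to $a$ gives $I(a) = \frac{\log{\left(a + 1 \right)}}{4} - \frac{\log{\left(5 \right)}}{4} + \frac{\log{\left(3 \right)}}{4} + C$.

At $a = \frac{2}{3}$ the integrand is identically $0$, so $I(\frac{2}{3}) = 0$. The closed form gives $0$, hence $C = 0$.

Setting $a = \frac{5}{6}$:
$$I = - \frac{\log{\left(10 \right)}}{4} + \frac{\log{\left(11 \right)}}{4}.$$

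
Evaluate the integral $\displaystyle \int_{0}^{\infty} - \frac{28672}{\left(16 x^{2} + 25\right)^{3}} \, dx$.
$- \frac{1344 \pi}{3125}$

Begin with the known result
$$J(a) = \int_{0}^{\infty} - \frac{7}{a^{2} + x^{2}} \, dx = - \frac{7 \pi}{2 a}.$$

Differentiating under the integral sign with respect to $a$,
$$\frac{dJ}{da} = \int_{0}^{\infty} \frac{14 a}{\left(a^{2} + x^{2}\right)^{2}} \, dx = \frac{7 \pi}{2 a^{2}},$$
so $\int_{0}^{\infty} - \frac{7}{\left(a^{2} + x^{2}\right)^{2}} \, dx = - \frac{7 \pi}{4 a^{3}}$.

Repeating — each differentiation of $1/(x^2+a^2)^j$ produces $-2ja/(x^2+a^2)^{j+1}$ — and dividing through by $-2ja$ at each step yields, after $2$ differentiations in total,
$$\int_{0}^{\infty} - \frac{7}{\left(a^{2} + x^{2}\right)^{3}} \, dx = - \frac{21 \pi}{16 a^{5}}.$$

Setting $a = \frac{5}{4}$:
$$I = - \frac{1344 \pi}{3125}.$$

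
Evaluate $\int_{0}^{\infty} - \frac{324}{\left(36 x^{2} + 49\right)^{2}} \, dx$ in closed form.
$- \frac{27 \pi}{686}$

Start from the standard arctangent integral
$$J(a) = \int_{0}^{\infty} - \frac{1}{4 \left(a^{2} + x^{2}\right)} \, dx = - \frac{\pi}{8 a}.$$

Differentiating under the integral sign with respect to $a$,
$$\frac{dJ}{da} = \int_{0}^{\infty} \frac{a}{2 \left(a^{2} + x^{2}\right)^{2}} \, dx = \frac{\pi}{8 a^{2}},$$
so $\int_{0}^{\infty} - \frac{1}{4 \left(a^{2} + x^{2}\right)^{2}} \, dx = - \frac{\pi}{16 a^{3}}$.

Setting $a = \frac{7}{6}$:
$$I = - \frac{27 \pi}{686}.$$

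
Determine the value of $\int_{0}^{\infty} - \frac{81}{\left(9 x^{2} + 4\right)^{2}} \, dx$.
$- \frac{27 \pi}{32}$

Start from the standard arctangent integral
$$J(a) = \int_{0}^{\infty} - \frac{1}{a^{2} + x^{2}} \, dx = - \frac{\pi}{2 a}.$$

Differentiating under the integral sign with respect to $a$,
$$\frac{dJ}{da} = \int_{0}^{\infty} \frac{2 a}{\left(a^{2} + x^{2}\right)^{2}} \, dx = \frac{\pi}{2 a^{2}},$$
so $\int_{0}^{\infty} - \frac{1}{\left(a^{2} + x^{2}\right)^{2}} \, dx = - \frac{\pi}{4 a^{3}}$.

Setting $a = \frac{2}{3}$:
$$I = - \frac{27 \pi}{32}.$$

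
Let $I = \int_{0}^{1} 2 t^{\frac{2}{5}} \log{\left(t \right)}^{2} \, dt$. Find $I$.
$\frac{500}{343}$

Begin with the known integral
$$J(a) = \int_{0}^{1} 2 t^{a} \, dt = \frac{2}{a + 1}.$$

Differentiating under the integral sign brings down a factor of $\ln t$:
$$\frac{dJ}{da} = \int_{0}^{1} 2 t^{a} \log{\left(t \right)} \, dt = - \frac{2}{\left(a + 1\right)^{2}}.$$

Repeating twice in total — each differentiation brings down another $\ln t$ — gives
$$\frac{d^{2}J}{da^{2}} = \int_{0}^{1} 2 t^{a} \log{\left(t \right)}^{2} \, dt = \frac{4}{\left(a + 1\right)^{3}},$$
and the integrand here is exactly the target integrand, so $I = \frac{4}{\left(a + 1\right)^{3}}$.

Setting $a = \frac{2}{5}$:
$$I = \frac{500}{343}.$$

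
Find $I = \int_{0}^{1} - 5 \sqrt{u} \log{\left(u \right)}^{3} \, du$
$\frac{160}{27}$

Consider the simpler parametrised integral
$$J(a) = \int_{0}^{1} - 5 u^{a} \, du = - \frac{5}{a + 1}.$$

Differentiating under the integral sign brings down a factor of $\ln u$:
$$\frac{dJ}{da} = \int_{0}^{1} - 5 u^{a} \log{\left(u \right)} \, du = \frac{5}{\left(a + 1\right)^{2}}.$$

Repeating $3$ times in total — each differentiation brings down another $\ln u$ — gives
$$\frac{d^{3}J}{da^{3}} = \int_{0}^{1} - 5 u^{a} \log{\left(u \right)}^{3} \, du = \frac{30}{\left(a + 1\right)^{4}},$$
and the integrand here is exactly the target integrand, so $I = \frac{30}{\left(a + 1\right)^{4}}$.

Setting $a = \frac{1}{2}$:
$$I = \frac{160}{27}.$$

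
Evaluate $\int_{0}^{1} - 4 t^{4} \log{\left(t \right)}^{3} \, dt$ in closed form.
$\frac{24}{625}$

Begin with the known integral
$$J(a) = \int_{0}^{1} - 4 t^{a} \, dt = - \frac{4}{a + 1}.$$

Differentiating under the integral sign brings down a factor of $\ln t$:
$$\frac{dJ}{da} = \int_{0}^{1} - 4 t^{a} \log{\left(t \right)} \, dt = \frac{4}{\left(a + 1\right)^{2}}.$$

Repeating $3$ times in total — each differentiation brings down another $\ln t$ — gives
$$\frac{d^{3}J}{da^{3}} = \int_{0}^{1} - 4 t^{a} \log{\left(t \right)}^{3} \, dt = \frac{24}{\left(a + 1\right)^{4}},$$
and the integrand here is exactly the target integrand, so $I = \frac{24}{\left(a + 1\right)^{4}}$.

Setting $a = 4$:
$$I = \frac{24}{625}.$$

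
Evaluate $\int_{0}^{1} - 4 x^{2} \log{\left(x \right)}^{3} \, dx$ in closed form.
$\frac{8}{27}$

Consider the simpler parametrised integral
$$J(a) = \int_{0}^{1} - 4 x^{a} \, dx = - \frac{4}{a + 1}.$$

Differentiating under the integral sign brings down a factor of $\ln x$:
$$\frac{dJ}{da} = \int_{0}^{1} - 4 x^{a} \log{\left(x \right)} \, dx = \frac{4}{\left(a + 1\right)^{2}}.$$

Repeating $3$ times in total — each differentiation brings down another $\ln x$ — gives
$$\frac{d^{3}J}{da^{3}} = \int_{0}^{1} - 4 x^{a} \log{\left(x \right)}^{3} \, dx = \frac{24}{\left(a + 1\right)^{4}},$$
and the integrand here is exactly the target integrand, so $I = \frac{24}{\left(a + 1\right)^{4}}$.

Setting $a = 2$:
$$I = \frac{8}{27}.$$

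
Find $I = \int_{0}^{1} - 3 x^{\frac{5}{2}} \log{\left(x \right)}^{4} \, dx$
$- \frac{2304}{16807}$

Consider the simpler parametrised integral
$$J(a) = \int_{0}^{1} - 3 x^{a} \, dx = - \frac{3}{a + 1}.$$

Differentiating under the integral sign brings down a factor of $\ln x$:
$$\frac{dJ}{da} = \int_{0}^{1} - 3 x^{a} \log{\left(x \right)} \, dx = \frac{3}{\left(a + 1\right)^{2}}.$$

Repeating $4$ times in total — each differentiation brings down another $\ln x$ — gives
$$\frac{d^{4}J}{da^{4}} = \int_{0}^{1} - 3 x^{a} \log{\left(x \right)}^{4} \, dx = - \frac{72}{\left(a + 1\right)^{5}},$$
and the integrand here is exactly the target integrand, so $I = - \frac{72}{\left(a + 1\right)^{5}}$.

Setting $a = \frac{5}{2}$:
$$I = - \frac{2304}{16807}.$$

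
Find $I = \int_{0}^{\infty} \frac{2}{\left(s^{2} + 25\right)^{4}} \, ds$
$\frac{\pi}{250000}$

Begin with the known result
$$J(a) = \int_{0}^{\infty} \frac{2}{a^{2} + s^{2}} \, ds = \frac{\pi}{a}.$$

Differentiating under the integral sign with respect to $a$,
$$\frac{dJ}{da} = \int_{0}^{\infty} - \frac{4 a}{\left(a^{2} + s^{2}\right)^{2}} \, ds = - \frac{\pi}{a^{2}},$$
so $\int_{0}^{\infty} \frac{2}{\left(a^{2} + s^{2}\right)^{2}} \, ds = \frac{\pi}{2 a^{3}}$.

Repeating — each differentiation of $1/(s^2+a^2)^j$ produces $-2ja/(s^2+a^2)^{j+1}$ — and dividing through by $-2ja$ at each step yields, after $3$ differentiations in total,
$$\int_{0}^{\infty} \frac{2}{\left(a^{2} + s^{2}\right)^{4}} \, ds = \frac{5 \pi}{16 a^{7}}.$$

Setting $a = 5$:
$$I = \frac{\pi}{250000}.$$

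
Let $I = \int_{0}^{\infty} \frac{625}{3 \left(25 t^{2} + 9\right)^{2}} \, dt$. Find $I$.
$\frac{125 \pi}{324}$

Recall the elementary integral
$$J(a) = \int_{0}^{\infty} \frac{1}{3 \left(a^{2} + t^{2}\right)} \, dt = \frac{\pi}{6 a}.$$

Differentiating under the integral sign with respect to $a$,
$$\frac{dJ}{da} = \int_{0}^{\infty} - \frac{2 a}{3 \left(a^{2} + t^{2}\right)^{2}} \, dt = - \frac{\pi}{6 a^{2}},$$
so $\int_{0}^{\infty} \frac{1}{3 \left(a^{2} + t^{2}\right)^{2}} \, dt = \frac{\pi}{12 a^{3}}$.

Setting $a = \frac{3}{5}$:
$$I = \frac{125 \pi}{324}.$$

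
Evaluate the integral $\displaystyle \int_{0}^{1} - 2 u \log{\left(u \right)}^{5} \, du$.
$\frac{15}{4}$

Consider the simpler parametrised integral
$$J(a) = \int_{0}^{1} - 2 u^{a} \, du = - \frac{2}{a + 1}.$$

Differentiating under the integral sign brings down a factor of $\ln u$:
$$\frac{dJ}{da} = \int_{0}^{1} - 2 u^{a} \log{\left(u \right)} \, du = \frac{2}{\left(a + 1\right)^{2}}.$$

Repeating $5$ times in total — each differentiation brings down another $\ln u$ — gives
$$\frac{d^{5}J}{da^{5}} = \int_{0}^{1} - 2 u^{a} \log{\left(u \right)}^{5} \, du = \frac{240}{\left(a + 1\right)^{6}},$$
and the integrand here is exactly the target integrand, so $I = \frac{240}{\left(a + 1\right)^{6}}$.

Setting $a = 1$:
$$I = \frac{15}{4}.$$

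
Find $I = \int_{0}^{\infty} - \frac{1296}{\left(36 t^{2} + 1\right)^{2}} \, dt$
$- 54 \pi$

Recall the elementary integral
$$J(a) = \int_{0}^{\infty} - \frac{1}{a^{2} + t^{2}} \, dt = - \frac{\pi}{2 a}.$$

Differentiating under the integral sign with respect to $a$,
$$\frac{dJ}{da} = \int_{0}^{\infty} \frac{2 a}{\left(a^{2} + t^{2}\right)^{2}} \, dt = \frac{\pi}{2 a^{2}},$$
so $\int_{0}^{\infty} - \frac{1}{\left(a^{2} + t^{2}\right)^{2}} \, dt = - \frac{\pi}{4 a^{3}}$.

Setting $a = \frac{1}{6}$:
$$I = - 54 \pi.$$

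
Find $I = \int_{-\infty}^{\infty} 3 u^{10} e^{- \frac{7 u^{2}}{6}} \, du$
$\frac{98415 \sqrt{42} \sqrt{\pi}}{16807}$

Start from the elementary integral
$$J(a) = \int_{-\infty}^{\infty} 3 e^{- a u^{2}} \, du = \frac{3 \sqrt{\pi}}{\sqrt{a}}.$$

Differentiating under the integral sign brings down a factor of $(-u^2)$:
$$\frac{dJ}{da} = \int_{-\infty}^{\infty} - 3 u^{2} e^{- a u^{2}} \, du = - \frac{3 \sqrt{\pi}}{2 a^{\frac{3}{2}}}.$$

Repeating $5$ times in total — each differentiation brings down another $(-u^2)$ — gives
$$\frac{d^{5}J}{da^{5}} = \int_{-\infty}^{\infty} - 3 u^{10} e^{- a u^{2}} \, du = - \frac{2835 \sqrt{\pi}}{32 a^{\frac{11}{2}}},$$
and the integrand here is $(-1)^{5}$ times the target integrand, so $I = (-1)^{5}\,\frac{d^{5}J}{da^{5}} = \frac{2835 \sqrt{\pi}}{32 a^{\frac{11}{2}}}$.

Setting $a = \frac{7}{6}$:
$$I = \frac{98415 \sqrt{42} \sqrt{\pi}}{16807}.$$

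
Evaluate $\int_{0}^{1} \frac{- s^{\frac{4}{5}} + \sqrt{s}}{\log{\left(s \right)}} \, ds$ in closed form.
$- \log{\left(6 \right)} + \log{\left(5 \right)}$

Introduce a parameter $a$ in the exponent: let $I(a) = \int_{0}^{1} \frac{\sqrt{s} - s^{a}}{\log{\left(s \right)}} \, ds$.

Since $\dfrac{\partial}{\partial a}\,s^{a} = s^{a} \ln s$, the $\ln s$ in the denominator cancels and
$$\frac{dI}{da} = \int_{0}^{1} -1 s^{a} \, ds = -1 \left[\frac{s^{a+1}}{a+1}\right]_0^1 = - \frac{1}{a + 1}.$$

Integrating with respect to $a$ gives $I(a) = - \log{\left(\frac{2 a}{3} + \frac{2}{3} \right)} + C$.

At $a = \frac{1}{2}$ the integrand is identically $0$, so $I(\frac{1}{2}) = 0$. The closed form gives $0$, hence $C = 0$.

Setting $a = \frac{4}{5}$:
$$I = - \log{\left(6 \right)} + \log{\left(5 \right)}.$$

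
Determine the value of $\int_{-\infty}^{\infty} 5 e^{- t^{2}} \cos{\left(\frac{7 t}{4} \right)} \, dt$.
$\frac{5 \sqrt{\pi}}{e^{\frac{49}{64}}}$

Define $I(b) = \int_{-\infty}^{\infty} 5 e^{- t^{2}} \cos{\left(b t \right)} \, dt$.

Differentiating under the integral sign,
$$I'(b) = \int_{-\infty}^{\infty} - 5 t e^{- t^{2}} \sin{\left(b t \right)} \, dt.$$

Integrate $\int_{-\infty}^{\infty} t \sin(b t)\, e^{- t^{2}}\, dt$ by parts with $u = \sin(b t)$ and $dv = t\, e^{- t^{2}}\, dt$, giving $v = - \frac{e^{- t^{2}}}{2}$. The boundary term vanishes and
$$\int_{-\infty}^{\infty} t \sin(b t)\, e^{- t^{2}}\, dt = \frac{b}{2} \int_{-\infty}^{\infty} \cos(b t)\, e^{- t^{2}}\, dt,$$
so $I'(b) = - \frac{b}{2}\, I(b)$.

This is a separable first-order ODE; solving with the initial condition $I(0) = \int_{-\infty}^{\infty} 5 e^{- t^{2}}\,dt = 5 \sqrt{\pi}$ gives
$$I(b) = 5 \sqrt{\pi} e^{- \frac{b^{2}}{4}}.$$

Setting $b = \frac{7}{4}$:
$$I = \frac{5 \sqrt{\pi}}{e^{\frac{49}{64}}}.$$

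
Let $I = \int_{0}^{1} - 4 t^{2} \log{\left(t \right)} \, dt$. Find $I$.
$\frac{4}{9}$

Begin with the known integral
$$J(a) = \int_{0}^{1} - 4 t^{a} \, dt = - \frac{4}{a + 1}.$$

Differentiating under the integral sign brings down a factor of $\ln t$:
$$\frac{dJ}{da} = \int_{0}^{1} - 4 t^{a} \log{\left(t \right)} \, dt = \frac{4}{\left(a + 1\right)^{2}}.$$

The integral on the left is $I$, so $I = \frac{4}{\left(a + 1\right)^{2}}$.

Setting $a = 2$:
$$I = \frac{4}{9}.$$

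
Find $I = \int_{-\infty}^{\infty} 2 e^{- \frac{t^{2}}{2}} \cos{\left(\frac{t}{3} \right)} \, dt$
$\frac{2 \sqrt{2} \sqrt{\pi}}{e^{\frac{1}{18}}}$

Treat the cosine frequency as a parameter and define $I(b) = \int_{-\infty}^{\infty} 2 e^{- \frac{t^{2}}{2}} \cos{\left(b t \right)} \, dt$.

Differentiating under the integral sign,
$$I'(b) = \int_{-\infty}^{\infty} - 2 t e^{- \frac{t^{2}}{2}} \sin{\left(b t \right)} \, dt.$$

Integrate $\int_{-\infty}^{\infty} t \sin(b t)\, e^{- \frac{t^{2}}{2}}\, dt$ by parts with $u = \sin(b t)$ and $dv = t\, e^{- \frac{t^{2}}{2}}\, dt$, giving $v = - e^{- \frac{t^{2}}{2}}$. The boundary term vanishes and
$$\int_{-\infty}^{\infty} t \sin(b t)\, e^{- \frac{t^{2}}{2}}\, dt = b \int_{-\infty}^{\infty} \cos(b t)\, e^{- \frac{t^{2}}{2}}\, dt,$$
so $I'(b) = - b\, I(b)$.

This is a separable first-order ODE; solving with the initial condition $I(0) = \int_{-\infty}^{\infty} 2 e^{- \frac{t^{2}}{2}}\,dt = 2 \sqrt{2} \sqrt{\pi}$ gives
$$I(b) = 2 \sqrt{2} \sqrt{\pi} e^{- \frac{b^{2}}{2}}.$$

Setting $b = \frac{1}{3}$:
$$I = \frac{2 \sqrt{2} \sqrt{\pi}}{e^{\frac{1}{18}}}.$$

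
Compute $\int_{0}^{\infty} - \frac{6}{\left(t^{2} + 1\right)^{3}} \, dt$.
$- \frac{9 \pi}{8}$

Start from the standard arctangent integral
$$J(a) = \int_{0}^{\infty} - \frac{6}{a^{2} + t^{2}} \, dt = - \frac{3 \pi}{a}.$$

Differentiating under the integral sign with respect to $a$,
$$\frac{dJ}{da} = \int_{0}^{\infty} \frac{12 a}{\left(a^{2} + t^{2}\right)^{2}} \, dt = \frac{3 \pi}{a^{2}},$$
so $\int_{0}^{\infty} - \frac{6}{\left(a^{2} + t^{2}\right)^{2}} \, dt = - \frac{3 \pi}{2 a^{3}}$.

Repeating — each differentiation of $1/(t^2+a^2)^j$ produces $-2ja/(t^2+a^2)^{j+1}$ — and dividing through by $-2ja$ at each step yields, after $2$ differentiations in total,
$$\int_{0}^{\infty} - \frac{6}{\left(a^{2} + t^{2}\right)^{3}} \, dt = - \frac{9 \pi}{8 a^{5}}.$$

Setting $a = 1$:
$$I = - \frac{9 \pi}{8}.$$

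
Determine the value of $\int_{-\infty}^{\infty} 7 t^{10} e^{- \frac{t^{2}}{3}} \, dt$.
$\frac{1607445 \sqrt{3} \sqrt{\pi}}{32}$

Consider the simpler parametrised integral
$$J(a) = \int_{-\infty}^{\infty} 7 e^{- a t^{2}} \, dt = \frac{7 \sqrt{\pi}}{\sqrt{a}}.$$

Differentiating under the integral sign brings down a factor of $(-t^2)$:
$$\frac{dJ}{da} = \int_{-\infty}^{\infty} - 7 t^{2} e^{- a t^{2}} \, dt = - \frac{7 \sqrt{\pi}}{2 a^{\frac{3}{2}}}.$$

Repeating $5$ times in total — each differentiation brings down another $(-t^2)$ — gives
$$\frac{d^{5}J}{da^{5}} = \int_{-\infty}^{\infty} - 7 t^{10} e^{- a t^{2}} \, dt = - \frac{6615 \sqrt{\pi}}{32 a^{\frac{11}{2}}},$$
and the integrand here is $(-1)^{5}$ times the target integrand, so $I = (-1)^{5}\,\frac{d^{5}J}{da^{5}} = \frac{6615 \sqrt{\pi}}{32 a^{\frac{11}{2}}}$.

Setting $a = \frac{1}{3}$:
$$I = \frac{1607445 \sqrt{3} \sqrt{\pi}}{32}.$$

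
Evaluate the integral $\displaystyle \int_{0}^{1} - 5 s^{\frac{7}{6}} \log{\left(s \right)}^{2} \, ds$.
$- \frac{2160}{2197}$

Begin with the known integral
$$J(a) = \int_{0}^{1} - 5 s^{a} \, ds = - \frac{5}{a + 1}.$$

Differentiating under the integral sign brings down a factor of $\ln s$:
$$\frac{dJ}{da} = \int_{0}^{1} - 5 s^{a} \log{\left(s \right)} \, ds = \frac{5}{\left(a + 1\right)^{2}}.$$

Repeating twice in total — each differentiation brings down another $\ln s$ — gives
$$\frac{d^{2}J}{da^{2}} = \int_{0}^{1} - 5 s^{a} \log{\left(s \right)}^{2} \, ds = - \frac{10}{\left(a + 1\right)^{3}},$$
and the integrand here is exactly the target integrand, so $I = - \frac{10}{\left(a + 1\right)^{3}}$.

Setting $a = \frac{7}{6}$:
$$I = - \frac{2160}{2197}.$$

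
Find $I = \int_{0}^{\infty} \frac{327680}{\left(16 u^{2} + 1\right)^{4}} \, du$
$12800 \pi$

Start from the standard arctangent integral
$$J(a) = \int_{0}^{\infty} \frac{5}{a^{2} + u^{2}} \, du = \frac{5 \pi}{2 a}.$$

Differentiating under the integral sign with respect to $a$,
$$\frac{dJ}{da} = \int_{0}^{\infty} - \frac{10 a}{\left(a^{2} + u^{2}\right)^{2}} \, du = - \frac{5 \pi}{2 a^{2}},$$
so $\int_{0}^{\infty} \frac{5}{\left(a^{2} + u^{2}\right)^{2}} \, du = \frac{5 \pi}{4 a^{3}}$.

Repeating — each differentiation of $1/(u^2+a^2)^j$ produces $-2ja/(u^2+a^2)^{j+1}$ — and dividing through by $-2ja$ at each step yields, after $3$ differentiations in total,
$$\int_{0}^{\infty} \frac{5}{\left(a^{2} + u^{2}\right)^{4}} \, du = \frac{25 \pi}{32 a^{7}}.$$

Setting $a = \frac{1}{4}$:
$$I = 12800 \pi.$$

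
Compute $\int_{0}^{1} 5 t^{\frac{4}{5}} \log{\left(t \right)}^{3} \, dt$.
$- \frac{6250}{2187}$

Start from the elementary integral
$$J(a) = \int_{0}^{1} 5 t^{a} \, dt = \frac{5}{a + 1}.$$

Differentiating under the integral sign brings down a factor of $\ln t$:
$$\frac{dJ}{da} = \int_{0}^{1} 5 t^{a} \log{\left(t \right)} \, dt = - \frac{5}{\left(a + 1\right)^{2}}.$$

Repeating $3$ times in total — each differentiation brings down another $\ln t$ — gives
$$\frac{d^{3}J}{da^{3}} = \int_{0}^{1} 5 t^{a} \log{\left(t \right)}^{3} \, dt = - \frac{30}{\left(a + 1\right)^{4}},$$
and the integrand here is exactly the target integrand, so $I = - \frac{30}{\left(a + 1\right)^{4}}$.

Setting $a = \frac{4}{5}$:
$$I = - \frac{6250}{2187}.$$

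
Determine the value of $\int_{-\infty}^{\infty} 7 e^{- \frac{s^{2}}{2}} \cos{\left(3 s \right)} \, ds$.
$\frac{7 \sqrt{2} \sqrt{\pi}}{e^{\frac{9}{2}}}$

Treat the cosine frequency as a parameter and define $I(b) = \int_{-\infty}^{\infty} 7 e^{- \frac{s^{2}}{2}} \cos{\left(b s \right)} \, ds$.

Differentiating under the integral sign,
$$I'(b) = \int_{-\infty}^{\infty} - 7 s e^{- \frac{s^{2}}{2}} \sin{\left(b s \right)} \, ds.$$

Integrate $\int_{-\infty}^{\infty} s \sin(b s)\, e^{- \frac{s^{2}}{2}}\, ds$ by parts with $u = \sin(b s)$ and $dv = s\, e^{- \frac{s^{2}}{2}}\, ds$, giving $v = - e^{- \frac{s^{2}}{2}}$. The boundary term vanishes and
$$\int_{-\infty}^{\infty} s \sin(b s)\, e^{- \frac{s^{2}}{2}}\, ds = b \int_{-\infty}^{\infty} \cos(b s)\, e^{- \frac{s^{2}}{2}}\, ds,$$
so $I'(b) = - b\, I(b)$.

This is a separable first-order ODE; solving with the initial condition $I(0) = \int_{-\infty}^{\infty} 7 e^{- \frac{s^{2}}{2}}\,ds = 7 \sqrt{2} \sqrt{\pi}$ gives
$$I(b) = 7 \sqrt{2} \sqrt{\pi} e^{- \frac{b^{2}}{2}}.$$

Setting $b = 3$:
$$I = \frac{7 \sqrt{2} \sqrt{\pi}}{e^{\frac{9}{2}}}.$$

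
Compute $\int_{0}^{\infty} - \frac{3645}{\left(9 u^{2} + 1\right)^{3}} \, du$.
$- \frac{3645 \pi}{16}$

Begin with the known result
$$J(a) = \int_{0}^{\infty} - \frac{5}{a^{2} + u^{2}} \, du = - \frac{5 \pi}{2 a}.$$

Differentiating under the integral sign with respect to $a$,
$$\frac{dJ}{da} = \int_{0}^{\infty} \frac{10 a}{\left(a^{2} + u^{2}\right)^{2}} \, du = \frac{5 \pi}{2 a^{2}},$$
so $\int_{0}^{\infty} - \frac{5}{\left(a^{2} + u^{2}\right)^{2}} \, du = - \frac{5 \pi}{4 a^{3}}$.

Repeating — each differentiation of $1/(u^2+a^2)^j$ produces $-2ja/(u^2+a^2)^{j+1}$ — and dividing through by $-2ja$ at each step yields, after $2$ differentiations in total,
$$\int_{0}^{\infty} - \frac{5}{\left(a^{2} + u^{2}\right)^{3}} \, du = - \frac{15 \pi}{16 a^{5}}.$$

Setting $a = \frac{1}{3}$:
$$I = - \frac{3645 \pi}{16}.$$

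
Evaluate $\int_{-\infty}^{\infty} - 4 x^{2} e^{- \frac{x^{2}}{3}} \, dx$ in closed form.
$- 6 \sqrt{3} \sqrt{\pi}$

Start from the elementary integral
$$J(a) = \int_{-\infty}^{\infty} - 4 e^{- a x^{2}} \, dx = - \frac{4 \sqrt{\pi}}{\sqrt{a}}.$$

Differentiating under the integral sign brings down a factor of $(-x^2)$:
$$\frac{dJ}{da} = \int_{-\infty}^{\infty} 4 x^{2} e^{- a x^{2}} \, dx = \frac{2 \sqrt{\pi}}{a^{\frac{3}{2}}}.$$

The integral on the left is $-I$, so $I = - \frac{2 \sqrt{\pi}}{a^{\frac{3}{2}}}$.

Setting $a = \frac{1}{3}$:
$$I = - 6 \sqrt{3} \sqrt{\pi}.$$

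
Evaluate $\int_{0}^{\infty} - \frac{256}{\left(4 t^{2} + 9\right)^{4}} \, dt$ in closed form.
$- \frac{20 \pi}{2187}$

Recall the elementary integral
$$J(a) = \int_{0}^{\infty} - \frac{1}{a^{2} + t^{2}} \, dt = - \frac{\pi}{2 a}.$$

Differentiating under the integral sign with respect to $a$,
$$\frac{dJ}{da} = \int_{0}^{\infty} \frac{2 a}{\left(a^{2} + t^{2}\right)^{2}} \, dt = \frac{\pi}{2 a^{2}},$$
so $\int_{0}^{\infty} - \frac{1}{\left(a^{2} + t^{2}\right)^{2}} \, dt = - \frac{\pi}{4 a^{3}}$.

Repeating — each differentiation of $1/(t^2+a^2)^j$ produces $-2ja/(t^2+a^2)^{j+1}$ — and dividing through by $-2ja$ at each step yields, after $3$ differentiations in total,
$$\int_{0}^{\infty} - \frac{1}{\left(a^{2} + t^{2}\right)^{4}} \, dt = - \frac{5 \pi}{32 a^{7}}.$$

Setting $a = \frac{3}{2}$:
$$I = - \frac{20 \pi}{2187}.$$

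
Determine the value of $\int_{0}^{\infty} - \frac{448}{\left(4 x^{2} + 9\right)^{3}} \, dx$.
$- \frac{14 \pi}{81}$

Recall the elementary integral
$$J(a) = \int_{0}^{\infty} - \frac{7}{a^{2} + x^{2}} \, dx = - \frac{7 \pi}{2 a}.$$

Differentiating under the integral sign with respect to $a$,
$$\frac{dJ}{da} = \int_{0}^{\infty} \frac{14 a}{\left(a^{2} + x^{2}\right)^{2}} \, dx = \frac{7 \pi}{2 a^{2}},$$
so $\int_{0}^{\infty} - \frac{7}{\left(a^{2} + x^{2}\right)^{2}} \, dx = - \frac{7 \pi}{4 a^{3}}$.

Repeating — each differentiation of $1/(x^2+a^2)^j$ produces $-2ja/(x^2+a^2)^{j+1}$ — and dividing through by $-2ja$ at each step yields, after $2$ differentiations in total,
$$\int_{0}^{\infty} - \frac{7}{\left(a^{2} + x^{2}\right)^{3}} \, dx = - \frac{21 \pi}{16 a^{5}}.$$

Setting $a = \frac{3}{2}$:
$$I = - \frac{14 \pi}{81}.$$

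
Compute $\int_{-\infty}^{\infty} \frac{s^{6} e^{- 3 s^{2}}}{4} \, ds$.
$\frac{5 \sqrt{3} \sqrt{\pi}}{864}$

Consider the simpler parametrised integral
$$J(a) = \int_{-\infty}^{\infty} \frac{e^{- a s^{2}}}{4} \, ds = \frac{\sqrt{\pi}}{4 \sqrt{a}}.$$

Differentiating under the integral sign brings down a factor of $(-s^2)$:
$$\frac{dJ}{da} = \int_{-\infty}^{\infty} - \frac{s^{2} e^{- a s^{2}}}{4} \, ds = - \frac{\sqrt{\pi}}{8 a^{\frac{3}{2}}}.$$

Repeating $3$ times in total — each differentiation brings down another $(-s^2)$ — gives
$$\frac{d^{3}J}{da^{3}} = \int_{-\infty}^{\infty} - \frac{s^{6} e^{- a s^{2}}}{4} \, ds = - \frac{15 \sqrt{\pi}}{32 a^{\frac{7}{2}}},$$
and the integrand here is $(-1)^{3}$ times the target integrand, so $I = (-1)^{3}\,\frac{d^{3}J}{da^{3}} = \frac{15 \sqrt{\pi}}{32 a^{\frac{7}{2}}}$.

Setting $a = 3$:
$$I = \frac{5 \sqrt{3} \sqrt{\pi}}{864}.$$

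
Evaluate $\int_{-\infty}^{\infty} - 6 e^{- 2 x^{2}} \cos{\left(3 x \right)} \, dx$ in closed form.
$- \frac{3 \sqrt{2} \sqrt{\pi}}{e^{\frac{9}{8}}}$

Treat the cosine frequency as a parameter and define $I(b) = \int_{-\infty}^{\infty} - 6 e^{- 2 x^{2}} \cos{\left(b x \right)} \, dx$.

Differentiating under the integral sign,
$$I'(b) = \int_{-\infty}^{\infty} 6 x e^{- 2 x^{2}} \sin{\left(b x \right)} \, dx.$$

Integrate $\int_{-\infty}^{\infty} x \sin(b x)\, e^{- 2 x^{2}}\, dx$ by parts with $u = \sin(b x)$ and $dv = x\, e^{- 2 x^{2}}\, dx$, giving $v = - \frac{e^{- 2 x^{2}}}{4}$. The boundary term vanishes and
$$\int_{-\infty}^{\infty} x \sin(b x)\, e^{- 2 x^{2}}\, dx = \frac{b}{4} \int_{-\infty}^{\infty} \cos(b x)\, e^{- 2 x^{2}}\, dx,$$
so $I'(b) = - \frac{b}{4}\, I(b)$.

This is a separable first-order ODE; solving with the initial condition $I(0) = \int_{-\infty}^{\infty} - 6 e^{- 2 x^{2}}\,dx = - 3 \sqrt{2} \sqrt{\pi}$ gives
$$I(b) = - 3 \sqrt{2} \sqrt{\pi} e^{- \frac{b^{2}}{8}}.$$

Setting $b = 3$:
$$I = - \frac{3 \sqrt{2} \sqrt{\pi}}{e^{\frac{9}{8}}}.$$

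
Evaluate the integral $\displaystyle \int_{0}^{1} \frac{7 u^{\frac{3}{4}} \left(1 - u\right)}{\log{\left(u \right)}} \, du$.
$- \log{\left(\frac{19487171}{823543} \right)}$

Introduce a parameter $a$ in the exponent: let $I(a) = \int_{0}^{1} \frac{7 \left(u^{\frac{3}{4}} - u^{a}\right)}{\log{\left(u \right)}} \, du$.

Since $\dfrac{\partial}{\partial a}\,u^{a} = u^{a} \ln u$, the $\ln u$ in the denominator cancels and
$$\frac{dI}{da} = \int_{0}^{1} -7 u^{a} \, du = -7 \left[\frac{u^{a+1}}{a+1}\right]_0^1 = - \frac{7}{a + 1}.$$

Integrating with respect to $a$ gives $I(a) = - \log{\left(\frac{16384 \left(a + 1\right)^{7}}{823543} \right)} + C$.

At $a = \frac{3}{4}$ the integrand is identically $0$, so $I(\frac{3}{4}) = 0$. The closed form gives $0$, hence $C = 0$.

Setting $a = \frac{7}{4}$:
$$I = - \log{\left(\frac{19487171}{823543} \right)}.$$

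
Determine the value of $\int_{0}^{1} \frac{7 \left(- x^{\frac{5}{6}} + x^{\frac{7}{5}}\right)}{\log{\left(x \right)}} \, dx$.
$- \log{\left(\frac{1522435234375}{10030613004288} \right)}$

Introduce a parameter $a$ in the exponent: let $I(a) = \int_{0}^{1} \frac{7 \left(x^{\frac{7}{5}} - x^{a}\right)}{\log{\left(x \right)}} \, dx$.

Since $\dfrac{\partial}{\partial a}\,x^{a} = x^{a} \ln x$, the $\ln x$ in the denominator cancels and
$$\frac{dI}{da} = \int_{0}^{1} -7 x^{a} \, dx = -7 \left[\frac{x^{a+1}}{a+1}\right]_0^1 = - \frac{7}{a + 1}.$$

Integrating with respect to $a$ gives $I(a) = - \log{\left(\frac{78125 \left(a + 1\right)^{7}}{35831808} \right)} + C$.

At $a = \frac{7}{5}$ the integrand is identically $0$, so $I(\frac{7}{5}) = 0$. The closed form gives $0$, hence $C = 0$.

Setting $a = \frac{5}{6}$:
$$I = - \log{\left(\frac{1522435234375}{10030613004288} \right)}.$$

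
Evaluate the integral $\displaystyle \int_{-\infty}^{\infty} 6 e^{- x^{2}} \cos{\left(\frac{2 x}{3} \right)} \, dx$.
$\frac{6 \sqrt{\pi}}{e^{\frac{1}{9}}}$

Define $I(b) = \int_{-\infty}^{\infty} 6 e^{- x^{2}} \cos{\left(b x \right)} \, dx$.

Differentiating under the integral sign,
$$I'(b) = \int_{-\infty}^{\infty} - 6 x e^{- x^{2}} \sin{\left(b x \right)} \, dx.$$

Integrate $\int_{-\infty}^{\infty} x \sin(b x)\, e^{- x^{2}}\, dx$ by parts with $u = \sin(b x)$ and $dv = x\, e^{- x^{2}}\, dx$, giving $v = - \frac{e^{- x^{2}}}{2}$. The boundary term vanishes and
$$\int_{-\infty}^{\infty} x \sin(b x)\, e^{- x^{2}}\, dx = \frac{b}{2} \int_{-\infty}^{\infty} \cos(b x)\, e^{- x^{2}}\, dx,$$
so $I'(b) = - \frac{b}{2}\, I(b)$.

This is a separable first-order ODE; solving with the initial condition $I(0) = \int_{-\infty}^{\infty} 6 e^{- x^{2}}\,dx = 6 \sqrt{\pi}$ gives
$$I(b) = 6 \sqrt{\pi} e^{- \frac{b^{2}}{4}}.$$

Setting $b = \frac{2}{3}$:
$$I = \frac{6 \sqrt{\pi}}{e^{\frac{1}{9}}}.$$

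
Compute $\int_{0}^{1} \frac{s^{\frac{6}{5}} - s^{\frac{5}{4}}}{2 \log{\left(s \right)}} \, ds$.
$\log{\left(\frac{2 \sqrt{55}}{15} \right)}$

Replace the exponent $\frac{5}{4}$ by a parameter $a$: let $I(a) = \int_{0}^{1} \frac{s^{\frac{6}{5}} - s^{a}}{2 \log{\left(s \right)}} \, ds$.

Since $\dfrac{\partial}{\partial a}\,s^{a} = s^{a} \ln s$, the $\ln s$ in the denominator cancels and
$$\frac{dI}{da} = \int_{0}^{1} - \frac{1}{2} s^{a} \, ds = - \frac{1}{2} \left[\frac{s^{a+1}}{a+1}\right]_0^1 = - \frac{1}{2 a + 2}.$$

Integrating with respect to $a$ gives $I(a) = - \frac{\log{\left(a + 1 \right)}}{2} - \frac{\log{\left(5 \right)}}{2} + \frac{\log{\left(11 \right)}}{2} + C$.

At $a = \frac{6}{5}$ the integrand is identically $0$, so $I(\frac{6}{5}) = 0$. The closed form gives $0$, hence $C = 0$.

Setting $a = \frac{5}{4}$:
$$I = \log{\left(\frac{2 \sqrt{55}}{15} \right)}.$$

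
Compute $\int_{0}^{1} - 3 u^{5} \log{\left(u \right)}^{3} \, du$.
$\frac{1}{72}$

Start from the elementary integral
$$J(a) = \int_{0}^{1} - 3 u^{a} \, du = - \frac{3}{a + 1}.$$

Differentiating under the integral sign brings down a factor of $\ln u$:
$$\frac{dJ}{da} = \int_{0}^{1} - 3 u^{a} \log{\left(u \right)} \, du = \frac{3}{\left(a + 1\right)^{2}}.$$

Repeating $3$ times in total — each differentiation brings down another $\ln u$ — gives
$$\frac{d^{3}J}{da^{3}} = \int_{0}^{1} - 3 u^{a} \log{\left(u \right)}^{3} \, du = \frac{18}{\left(a + 1\right)^{4}},$$
and the integrand here is exactly the target integrand, so $I = \frac{18}{\left(a + 1\right)^{4}}$.

Setting $a = 5$:
$$I = \frac{1}{72}.$$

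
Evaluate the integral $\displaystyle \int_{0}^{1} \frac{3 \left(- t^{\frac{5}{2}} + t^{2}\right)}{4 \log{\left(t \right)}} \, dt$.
$- \frac{3 \log{\left(7 \right)}}{4} + \frac{3 \log{\left(6 \right)}}{4}$

Consider the one-parameter family: let $I(a) = \int_{0}^{1} \frac{3 \left(- t^{\frac{5}{2}} + t^{a}\right)}{4 \log{\left(t \right)}} \, dt$.

Since $\dfrac{\partial}{\partial a}\,t^{a} = t^{a} \ln t$, the $\ln t$ in the denominator cancels and
$$\frac{dI}{da} = \int_{0}^{1} \frac{3}{4} t^{a} \, dt = \frac{3}{4} \left[\frac{t^{a+1}}{a+1}\right]_0^1 = \frac{3}{4 \left(a + 1\right)}.$$

Integrating with respect to $a$ gives $I(a) = \log{\left(\frac{2^{\frac{3}{4}} \sqrt[4]{7} \left(a + 1\right)^{\frac{3}{4}}}{7} \right)} + C$.

At $a = \frac{5}{2}$ the integrand is identically $0$, so $I(\frac{5}{2}) = 0$. The closed form gives $0$, hence $C = 0$.

Setting $a = 2$:
$$I = - \frac{3 \log{\left(7 \right)}}{4} + \frac{3 \log{\left(6 \right)}}{4}.$$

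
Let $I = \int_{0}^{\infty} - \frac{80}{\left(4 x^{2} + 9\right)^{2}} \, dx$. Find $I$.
$- \frac{10 \pi}{27}$

Begin with the known result
$$J(a) = \int_{0}^{\infty} - \frac{5}{a^{2} + x^{2}} \, dx = - \frac{5 \pi}{2 a}.$$

Differentiating under the integral sign with respect to $a$,
$$\frac{dJ}{da} = \int_{0}^{\infty} \frac{10 a}{\left(a^{2} + x^{2}\right)^{2}} \, dx = \frac{5 \pi}{2 a^{2}},$$
so $\int_{0}^{\infty} - \frac{5}{\left(a^{2} + x^{2}\right)^{2}} \, dx = - \frac{5 \pi}{4 a^{3}}$.

Setting $a = \frac{3}{2}$:
$$I = - \frac{10 \pi}{27}.$$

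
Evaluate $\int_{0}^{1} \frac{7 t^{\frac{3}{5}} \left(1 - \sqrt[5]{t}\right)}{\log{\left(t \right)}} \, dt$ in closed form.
$- \log{\left(\frac{4782969}{2097152} \right)}$

Introduce a parameter $a$ in the exponent: let $I(a) = \int_{0}^{1} \frac{7 \left(t^{\frac{3}{5}} - t^{a}\right)}{\log{\left(t \right)}} \, dt$.

Since $\dfrac{\partial}{\partial a}\,t^{a} = t^{a} \ln t$, the $\ln t$ in the denominator cancels and
$$\frac{dI}{da} = \int_{0}^{1} -7 t^{a} \, dt = -7 \left[\frac{t^{a+1}}{a+1}\right]_0^1 = - \frac{7}{a + 1}.$$

Integrating with respect to $a$ gives $I(a) = - \log{\left(\frac{78125 \left(a + 1\right)^{7}}{2097152} \right)} + C$.

At $a = \frac{3}{5}$ the integrand is identically $0$, so $I(\frac{3}{5}) = 0$. The closed form gives $0$, hence $C = 0$.

Setting $a = \frac{4}{5}$:
$$I = - \log{\left(\frac{4782969}{2097152} \right)}.$$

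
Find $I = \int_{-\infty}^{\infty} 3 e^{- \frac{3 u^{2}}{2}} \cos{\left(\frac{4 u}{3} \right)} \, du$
$\frac{\sqrt{6} \sqrt{\pi}}{e^{\frac{8}{27}}}$

Treat the cosine frequency as a parameter and define $I(b) = \int_{-\infty}^{\infty} 3 e^{- \frac{3 u^{2}}{2}} \cos{\left(b u \right)} \, du$.

Differentiating under the integral sign,
$$I'(b) = \int_{-\infty}^{\infty} - 3 u e^{- \frac{3 u^{2}}{2}} \sin{\left(b u \right)} \, du.$$

Integrate $\int_{-\infty}^{\infty} u \sin(b u)\, e^{- \frac{3 u^{2}}{2}}\, du$ by parts with $w = \sin(b u)$ and $dv = u\, e^{- \frac{3 u^{2}}{2}}\, du$, giving $v = - \frac{e^{- \frac{3 u^{2}}{2}}}{3}$. The boundary term vanishes and
$$\int_{-\infty}^{\infty} u \sin(b u)\, e^{- \frac{3 u^{2}}{2}}\, du = \frac{b}{3} \int_{-\infty}^{\infty} \cos(b u)\, e^{- \frac{3 u^{2}}{2}}\, du,$$
so $I'(b) = - \frac{b}{3}\, I(b)$.

This is a separable first-order ODE; solving with the initial condition $I(0) = \int_{-\infty}^{\infty} 3 e^{- \frac{3 u^{2}}{2}}\,du = \sqrt{6} \sqrt{\pi}$ gives
$$I(b) = \sqrt{6} \sqrt{\pi} e^{- \frac{b^{2}}{6}}.$$

Setting $b = \frac{4}{3}$:
$$I = \frac{\sqrt{6} \sqrt{\pi}}{e^{\frac{8}{27}}}.$$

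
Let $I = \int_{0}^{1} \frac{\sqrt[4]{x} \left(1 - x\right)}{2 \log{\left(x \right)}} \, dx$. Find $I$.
$- \log{\left(3 \right)} + \frac{\log{\left(5 \right)}}{2}$

Consider the one-parameter family: let $I(a) = \int_{0}^{1} \frac{- x^{\frac{5}{4}} + x^{a}}{2 \log{\left(x \right)}} \, dx$.

Since $\dfrac{\partial}{\partial a}\,x^{a} = x^{a} \ln x$, the $\ln x$ in the denominator cancels and
$$\frac{dI}{da} = \int_{0}^{1} \frac{1}{2} x^{a} \, dx = \frac{1}{2} \left[\frac{x^{a+1}}{a+1}\right]_0^1 = \frac{1}{2 \left(a + 1\right)}.$$

Integrating with respect to $a$ gives $I(a) = \log{\left(\frac{2 \sqrt{a + 1}}{3} \right)} + C$.

At $a = \frac{5}{4}$ the integrand is identically $0$, so $I(\frac{5}{4}) = 0$. The closed form gives $0$, hence $C = 0$.

Setting $a = \frac{1}{4}$:
$$I = - \log{\left(3 \right)} + \frac{\log{\left(5 \right)}}{2}.$$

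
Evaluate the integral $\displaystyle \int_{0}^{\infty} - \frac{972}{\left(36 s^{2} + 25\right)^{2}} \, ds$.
$- \frac{81 \pi}{250}$

Start from the standard arctangent integral
$$J(a) = \int_{0}^{\infty} - \frac{3}{4 \left(a^{2} + s^{2}\right)} \, ds = - \frac{3 \pi}{8 a}.$$

Differentiating under the integral sign with respect to $a$,
$$\frac{dJ}{da} = \int_{0}^{\infty} \frac{3 a}{2 \left(a^{2} + s^{2}\right)^{2}} \, ds = \frac{3 \pi}{8 a^{2}},$$
so $\int_{0}^{\infty} - \frac{3}{4 \left(a^{2} + s^{2}\right)^{2}} \, ds = - \frac{3 \pi}{16 a^{3}}$.

Setting $a = \frac{5}{6}$:
$$I = - \frac{81 \pi}{250}.$$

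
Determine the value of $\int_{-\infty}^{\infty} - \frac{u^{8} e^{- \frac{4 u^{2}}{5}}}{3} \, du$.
$- \frac{21875 \sqrt{5} \sqrt{\pi}}{8192}$

Consider the simpler parametrised integral
$$J(a) = \int_{-\infty}^{\infty} - \frac{e^{- a u^{2}}}{3} \, du = - \frac{\sqrt{\pi}}{3 \sqrt{a}}.$$

Differentiating under the integral sign brings down a factor of $(-u^2)$:
$$\frac{dJ}{da} = \int_{-\infty}^{\infty} \frac{u^{2} e^{- a u^{2}}}{3} \, du = \frac{\sqrt{\pi}}{6 a^{\frac{3}{2}}}.$$

Repeating $4$ times in total — each differentiation brings down another $(-u^2)$ — gives
$$\frac{d^{4}J}{da^{4}} = \int_{-\infty}^{\infty} - \frac{u^{8} e^{- a u^{2}}}{3} \, du = - \frac{35 \sqrt{\pi}}{16 a^{\frac{9}{2}}},$$
and the integrand here is exactly the target integrand, so $I = - \frac{35 \sqrt{\pi}}{16 a^{\frac{9}{2}}}$.

Setting $a = \frac{4}{5}$:
$$I = - \frac{21875 \sqrt{5} \sqrt{\pi}}{8192}.$$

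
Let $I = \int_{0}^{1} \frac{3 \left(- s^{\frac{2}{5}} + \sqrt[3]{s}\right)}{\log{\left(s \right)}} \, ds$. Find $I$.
$\log{\left(\frac{8000}{9261} \right)}$

Introduce a parameter $a$ in the exponent: let $I(a) = \int_{0}^{1} \frac{3 \left(- s^{\frac{2}{5}} + s^{a}\right)}{\log{\left(s \right)}} \, ds$.

Since $\dfrac{\partial}{\partial a}\,s^{a} = s^{a} \ln s$, the $\ln s$ in the denominator cancels and
$$\frac{dI}{da} = \int_{0}^{1} 3 s^{a} \, ds = 3 \left[\frac{s^{a+1}}{a+1}\right]_0^1 = \frac{3}{a + 1}.$$

Integrating with respect to $a$ gives $I(a) = \log{\left(\frac{125 \left(a + 1\right)^{3}}{343} \right)} + C$.

At $a = \frac{2}{5}$ the integrand is identically $0$, so $I(\frac{2}{5}) = 0$. The closed form gives $0$, hence $C = 0$.

Setting $a = \frac{1}{3}$:
$$I = \log{\left(\frac{8000}{9261} \right)}.$$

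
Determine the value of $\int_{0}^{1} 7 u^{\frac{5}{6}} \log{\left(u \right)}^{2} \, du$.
$\frac{3024}{1331}$

Start from the elementary integral
$$J(a) = \int_{0}^{1} 7 u^{a} \, du = \frac{7}{a + 1}.$$

Differentiating under the integral sign brings down a factor of $\ln u$:
$$\frac{dJ}{da} = \int_{0}^{1} 7 u^{a} \log{\left(u \right)} \, du = - \frac{7}{\left(a + 1\right)^{2}}.$$

Repeating twice in total — each differentiation brings down another $\ln u$ — gives
$$\frac{d^{2}J}{da^{2}} = \int_{0}^{1} 7 u^{a} \log{\left(u \right)}^{2} \, du = \frac{14}{\left(a + 1\right)^{3}},$$
and the integrand here is exactly the target integrand, so $I = \frac{14}{\left(a + 1\right)^{3}}$.

Setting $a = \frac{5}{6}$:
$$I = \frac{3024}{1331}.$$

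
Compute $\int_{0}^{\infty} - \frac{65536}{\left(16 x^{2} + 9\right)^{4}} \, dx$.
$- \frac{2560 \pi}{2187}$

Begin with the known result
$$J(a) = \int_{0}^{\infty} - \frac{1}{a^{2} + x^{2}} \, dx = - \frac{\pi}{2 a}.$$

Differentiating under the integral sign with respect to $a$,
$$\frac{dJ}{da} = \int_{0}^{\infty} \frac{2 a}{\left(a^{2} + x^{2}\right)^{2}} \, dx = \frac{\pi}{2 a^{2}},$$
so $\int_{0}^{\infty} - \frac{1}{\left(a^{2} + x^{2}\right)^{2}} \, dx = - \frac{\pi}{4 a^{3}}$.

Repeating — each differentiation of $1/(x^2+a^2)^j$ produces $-2ja/(x^2+a^2)^{j+1}$ — and dividing through by $-2ja$ at each step yields, after $3$ differentiations in total,
$$\int_{0}^{\infty} - \frac{1}{\left(a^{2} + x^{2}\right)^{4}} \, dx = - \frac{5 \pi}{32 a^{7}}.$$

Setting $a = \frac{3}{4}$:
$$I = - \frac{2560 \pi}{2187}.$$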